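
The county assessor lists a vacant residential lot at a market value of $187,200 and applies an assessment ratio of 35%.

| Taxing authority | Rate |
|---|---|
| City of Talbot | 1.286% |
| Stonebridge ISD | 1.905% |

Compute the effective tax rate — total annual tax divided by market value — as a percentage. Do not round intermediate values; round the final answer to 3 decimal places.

Assessed value = $187,200 × 0.35 = $65,520
City of Talbot: $65,520 × 0.01286 = $842.5872
Stonebridge ISD: $65,520 × 0.01905 = $1,248.156
Total tax = $2,090.7432
Effective rate = $2,090.7432 ÷ $187,200 = 1.117% of market value

1.117%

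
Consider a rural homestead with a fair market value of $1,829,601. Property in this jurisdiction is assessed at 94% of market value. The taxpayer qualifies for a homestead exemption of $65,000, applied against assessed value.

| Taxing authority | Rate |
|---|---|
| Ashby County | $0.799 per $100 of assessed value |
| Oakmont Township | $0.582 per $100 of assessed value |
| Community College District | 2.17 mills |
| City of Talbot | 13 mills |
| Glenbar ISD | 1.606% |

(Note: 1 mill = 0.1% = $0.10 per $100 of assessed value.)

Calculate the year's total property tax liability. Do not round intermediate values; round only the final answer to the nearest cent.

Assessed value = $1,829,601 × 0.94 = $1,719,824.94
Taxable value = $1,719,824.94 − $65,000 = $1,654,824.94
Ashby County: $1,654,824.94 × 0.00799 = $13,222.0512706
Oakmont Township: $1,654,824.94 × 0.00582 = $9,631.0811508
Community College District: $1,654,824.94 × 0.00217 = $3,590.9701198
City of Talbot: $1,654,824.94 × 0.013 = $21,512.72422
Glenbar ISD: $1,654,824.94 × 0.01606 = $26,576.4885364
Total = $74,533.3152976

$74,533.32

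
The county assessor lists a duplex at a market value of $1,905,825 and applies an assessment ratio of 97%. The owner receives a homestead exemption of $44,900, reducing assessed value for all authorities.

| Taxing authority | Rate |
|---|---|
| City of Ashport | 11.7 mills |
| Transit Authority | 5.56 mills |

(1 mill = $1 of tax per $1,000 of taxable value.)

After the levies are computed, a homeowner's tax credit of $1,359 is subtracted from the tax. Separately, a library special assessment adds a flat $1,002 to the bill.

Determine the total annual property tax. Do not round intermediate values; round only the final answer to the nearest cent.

Assessed value = $1,905,825 × 0.97 = $1,848,650.25
Taxable value = $1,848,650.25 − $44,900 = $1,803,750.25
City of Ashport: $1,803,750.25 × 0.0117 = $21,103.877925
Transit Authority: $1,803,750.25 × 0.00556 = $10,028.85139
Levies subtotal = $31,132.729315
After credit = $31,132.729315 − $1,359 = $29,773.729315
Total = $29,773.729315 + $1,002 = $30,775.729315

$30,775.73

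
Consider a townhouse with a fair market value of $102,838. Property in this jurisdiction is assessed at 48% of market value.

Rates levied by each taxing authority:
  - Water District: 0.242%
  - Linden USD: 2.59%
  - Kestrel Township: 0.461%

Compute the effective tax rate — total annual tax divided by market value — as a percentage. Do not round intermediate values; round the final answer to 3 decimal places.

1.581%

Assessed value = $102,838 × 0.48 = $49,362.24
Water District: $49,362.24 × 0.00242 = $119.4566208
Linden USD: $49,362.24 × 0.0259 = $1,278.482016
Kestrel Township: $49,362.24 × 0.00461 = $227.5599264
Total tax = $1,625.4985632
Effective rate = $1,625.4985632 ÷ $102,838 = 1.581% of market value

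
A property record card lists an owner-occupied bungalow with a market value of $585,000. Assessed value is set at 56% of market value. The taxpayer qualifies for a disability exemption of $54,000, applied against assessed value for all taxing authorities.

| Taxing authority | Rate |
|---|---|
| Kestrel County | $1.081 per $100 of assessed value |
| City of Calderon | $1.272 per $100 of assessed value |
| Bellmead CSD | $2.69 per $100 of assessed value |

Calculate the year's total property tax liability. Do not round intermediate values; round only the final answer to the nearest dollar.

$13,798

Assessed value = $585,000 × 0.56 = $327,600
Taxable value = $327,600 − $54,000 = $273,600
Kestrel County: $273,600 × 0.01081 = $2,957.616
City of Calderon: $273,600 × 0.01272 = $3,480.192
Bellmead CSD: $273,600 × 0.0269 = $7,359.84
Total = $2,957.616 + $3,480.192 + $7,359.84 = $13,797.648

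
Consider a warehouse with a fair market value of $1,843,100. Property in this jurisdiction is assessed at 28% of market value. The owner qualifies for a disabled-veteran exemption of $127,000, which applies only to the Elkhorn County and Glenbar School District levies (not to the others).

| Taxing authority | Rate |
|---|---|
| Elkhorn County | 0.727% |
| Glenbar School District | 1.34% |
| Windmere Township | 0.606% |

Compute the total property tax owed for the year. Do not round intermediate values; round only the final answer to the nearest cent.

$11,169.41

Assessed value = $1,843,100 × 0.28 = $516,068
Elkhorn County: ($516,068 − $127,000) × 0.00727 = $389,068 × 0.00727 = $2,828.52436
Glenbar School District: ($516,068 − $127,000) × 0.0134 = $389,068 × 0.0134 = $5,213.5112
Windmere Township: $516,068 × 0.00606 = $3,127.37208
Total = $11,169.40764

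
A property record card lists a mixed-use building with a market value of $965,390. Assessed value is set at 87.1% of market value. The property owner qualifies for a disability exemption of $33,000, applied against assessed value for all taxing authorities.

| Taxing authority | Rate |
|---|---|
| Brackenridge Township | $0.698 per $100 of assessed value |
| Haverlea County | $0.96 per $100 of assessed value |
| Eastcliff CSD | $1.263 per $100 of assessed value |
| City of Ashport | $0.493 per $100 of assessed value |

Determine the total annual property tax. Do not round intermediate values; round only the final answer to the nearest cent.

Assessed value = $965,390 × 0.871 = $840,854.69
Taxable value = $840,854.69 − $33,000 = $807,854.69
Brackenridge Township: $807,854.69 × 0.00698 = $5,638.8257362
Haverlea County: $807,854.69 × 0.0096 = $7,755.405024
Eastcliff CSD: $807,854.69 × 0.01263 = $10,203.2047347
City of Ashport: $807,854.69 × 0.00493 = $3,982.7236217
Total = $5,638.8257362 + $7,755.405024 + $10,203.2047347 + $3,982.7236217 = $27,580.1591166

$27,580.16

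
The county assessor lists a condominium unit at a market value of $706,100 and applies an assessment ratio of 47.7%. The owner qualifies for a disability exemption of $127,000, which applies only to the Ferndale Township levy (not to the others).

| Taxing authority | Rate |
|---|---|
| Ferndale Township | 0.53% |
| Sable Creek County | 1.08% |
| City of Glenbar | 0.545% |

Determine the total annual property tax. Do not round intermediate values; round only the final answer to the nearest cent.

$6,585.15

Assessed value = $706,100 × 0.477 = $336,809.7
Ferndale Township: ($336,809.7 − $127,000) × 0.0053 = $209,809.7 × 0.0053 = $1,111.99141
Sable Creek County: $336,809.7 × 0.0108 = $3,637.54476
City of Glenbar: $336,809.7 × 0.00545 = $1,835.612865
Total = $6,585.149035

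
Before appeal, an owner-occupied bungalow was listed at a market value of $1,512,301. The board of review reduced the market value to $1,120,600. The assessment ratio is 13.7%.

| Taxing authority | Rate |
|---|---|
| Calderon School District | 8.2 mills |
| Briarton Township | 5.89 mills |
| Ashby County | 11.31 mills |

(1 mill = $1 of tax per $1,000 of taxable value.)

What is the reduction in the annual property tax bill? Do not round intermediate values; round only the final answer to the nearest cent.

$1,363.04

Old assessed value = $1,512,301 × 0.137 = $207,185.237
New assessed value = $1,120,600 × 0.137 = $153,522.2
Combined rate = 0.0082 + 0.00589 + 0.01131 = 0.0254
Old tax = $207,185.237 × 0.0254 = $5,262.5050198
New tax = $153,522.2 × 0.0254 = $3,899.46388
Reduction = $5,262.5050198 − $3,899.46388 = $1,363.0411398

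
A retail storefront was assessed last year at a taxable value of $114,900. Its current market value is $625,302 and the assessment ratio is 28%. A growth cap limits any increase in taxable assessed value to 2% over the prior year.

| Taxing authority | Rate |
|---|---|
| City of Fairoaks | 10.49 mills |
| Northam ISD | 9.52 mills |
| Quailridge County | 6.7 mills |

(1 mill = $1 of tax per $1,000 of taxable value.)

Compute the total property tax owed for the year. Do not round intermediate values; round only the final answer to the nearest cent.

$3,130.36

Uncapped assessed value = $625,302 × 0.28 = $175,084.56
Cap limit = $114,900 × 1.02 = $117,198
Taxable assessed value = min($175,084.56, $117,198) = $117,198 (cap binds)
City of Fairoaks: $117,198 × 0.01049 = $1,229.40702
Northam ISD: $117,198 × 0.00952 = $1,115.72496
Quailridge County: $117,198 × 0.0067 = $785.2266
Total = $3,130.35858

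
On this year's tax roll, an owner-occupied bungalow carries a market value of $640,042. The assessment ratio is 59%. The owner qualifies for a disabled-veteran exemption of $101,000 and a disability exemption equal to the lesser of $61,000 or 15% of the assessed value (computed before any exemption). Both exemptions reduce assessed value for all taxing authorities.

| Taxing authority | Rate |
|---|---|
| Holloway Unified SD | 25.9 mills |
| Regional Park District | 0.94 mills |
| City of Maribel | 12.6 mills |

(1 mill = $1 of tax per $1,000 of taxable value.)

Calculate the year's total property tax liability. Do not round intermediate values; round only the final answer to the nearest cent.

$8,676.05

Assessed value = $640,042 × 0.59 = $377,624.78
Disability exemption = min($61,000, 15% × $377,624.78) = min($61,000, $56,643.717) = $56,643.717 (percentage binds)
Taxable value = $377,624.78 − $101,000 − $56,643.717 = $219,981.063
Holloway Unified SD: $219,981.063 × 0.0259 = $5,697.5095317
Regional Park District: $219,981.063 × 0.00094 = $206.78219922
City of Maribel: $219,981.063 × 0.0126 = $2,771.7613938
Total = $8,676.05312472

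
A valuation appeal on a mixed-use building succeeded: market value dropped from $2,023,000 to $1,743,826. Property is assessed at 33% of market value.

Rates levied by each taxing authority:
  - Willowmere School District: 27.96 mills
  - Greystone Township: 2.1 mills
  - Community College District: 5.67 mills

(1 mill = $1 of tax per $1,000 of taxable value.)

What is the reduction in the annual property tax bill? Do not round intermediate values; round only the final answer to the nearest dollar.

$3,292

Old assessed value = $2,023,000 × 0.33 = $667,590
New assessed value = $1,743,826 × 0.33 = $575,462.58
Combined rate = 0.02796 + 0.0021 + 0.00567 = 0.03573
Old tax = $667,590 × 0.03573 = $23,852.9907
New tax = $575,462.58 × 0.03573 = $20,561.2779834
Reduction = $23,852.9907 − $20,561.2779834 = $3,291.7127166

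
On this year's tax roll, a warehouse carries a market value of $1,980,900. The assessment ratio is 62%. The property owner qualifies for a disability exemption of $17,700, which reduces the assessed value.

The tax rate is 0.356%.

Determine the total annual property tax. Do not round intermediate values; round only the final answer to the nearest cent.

$4,309.23

Assessed value = $1,980,900 × 0.62 = $1,228,158
Taxable value = $1,228,158 − $17,700 = $1,210,458
Tax = $1,210,458 × 0.00356 = $4,309.23048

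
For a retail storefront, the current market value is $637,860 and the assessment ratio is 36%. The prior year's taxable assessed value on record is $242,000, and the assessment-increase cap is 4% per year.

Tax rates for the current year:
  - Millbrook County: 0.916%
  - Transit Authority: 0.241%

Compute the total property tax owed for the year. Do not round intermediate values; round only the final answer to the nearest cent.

$2,656.81

Uncapped assessed value = $637,860 × 0.36 = $229,629.6
Cap limit = $242,000 × 1.04 = $251,680
Taxable assessed value = min($229,629.6, $251,680) = $229,629.6 (cap does not bind)
Millbrook County: $229,629.6 × 0.00916 = $2,103.407136
Transit Authority: $229,629.6 × 0.00241 = $553.407336
Total = $2,656.814472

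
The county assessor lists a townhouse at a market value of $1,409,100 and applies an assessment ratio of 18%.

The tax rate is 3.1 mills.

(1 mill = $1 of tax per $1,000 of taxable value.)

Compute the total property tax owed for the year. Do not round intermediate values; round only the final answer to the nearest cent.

$786.28

Assessed value = $1,409,100 × 0.18 = $253,638
Tax = $253,638 × 0.0031 = $786.2778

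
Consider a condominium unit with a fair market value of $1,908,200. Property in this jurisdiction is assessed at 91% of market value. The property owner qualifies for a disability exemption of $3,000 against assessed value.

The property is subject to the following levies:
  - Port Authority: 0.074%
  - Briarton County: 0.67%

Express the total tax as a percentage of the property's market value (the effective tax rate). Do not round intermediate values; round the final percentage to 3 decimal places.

Assessed value = $1,908,200 × 0.91 = $1,736,462
Taxable value = $1,736,462 − $3,000 = $1,733,462
Port Authority: $1,733,462 × 0.00074 = $1,282.76188
Briarton County: $1,733,462 × 0.0067 = $11,614.1954
Total tax = $12,896.95728
Effective rate = $12,896.95728 ÷ $1,908,200 = 0.676% of market value

0.676%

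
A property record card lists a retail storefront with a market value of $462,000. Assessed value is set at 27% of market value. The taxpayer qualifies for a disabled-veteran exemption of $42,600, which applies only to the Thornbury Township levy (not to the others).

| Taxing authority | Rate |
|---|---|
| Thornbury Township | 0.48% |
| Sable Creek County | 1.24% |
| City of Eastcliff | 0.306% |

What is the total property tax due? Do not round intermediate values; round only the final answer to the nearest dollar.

Assessed value = $462,000 × 0.27 = $124,740
Thornbury Township: ($124,740 − $42,600) × 0.0048 = $82,140 × 0.0048 = $394.272
Sable Creek County: $124,740 × 0.0124 = $1,546.776
City of Eastcliff: $124,740 × 0.00306 = $381.7044
Total = $2,322.7524

$2,323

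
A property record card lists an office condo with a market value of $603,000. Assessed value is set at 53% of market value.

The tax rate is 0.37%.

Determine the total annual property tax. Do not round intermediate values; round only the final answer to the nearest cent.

$1,182.48

Assessed value = $603,000 × 0.53 = $319,590
Tax = $319,590 × 0.0037 = $1,182.483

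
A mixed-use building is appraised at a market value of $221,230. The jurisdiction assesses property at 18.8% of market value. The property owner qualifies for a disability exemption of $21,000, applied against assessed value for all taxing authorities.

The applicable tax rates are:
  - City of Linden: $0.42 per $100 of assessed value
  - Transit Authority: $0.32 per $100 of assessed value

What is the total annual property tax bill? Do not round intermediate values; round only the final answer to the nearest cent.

Assessed value = $221,230 × 0.188 = $41,591.24
Taxable value = $41,591.24 − $21,000 = $20,591.24
City of Linden: $20,591.24 × 0.0042 = $86.483208
Transit Authority: $20,591.24 × 0.0032 = $65.891968
Total = $86.483208 + $65.891968 = $152.375176

$152.38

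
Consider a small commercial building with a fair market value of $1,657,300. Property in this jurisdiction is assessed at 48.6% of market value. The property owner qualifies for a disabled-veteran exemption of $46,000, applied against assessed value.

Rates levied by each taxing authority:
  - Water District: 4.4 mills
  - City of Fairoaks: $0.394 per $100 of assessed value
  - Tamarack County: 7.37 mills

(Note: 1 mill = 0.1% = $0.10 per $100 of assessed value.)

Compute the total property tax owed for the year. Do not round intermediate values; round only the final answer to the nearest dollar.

$11,931

Assessed value = $1,657,300 × 0.486 = $805,447.8
Taxable value = $805,447.8 − $46,000 = $759,447.8
Water District: $759,447.8 × 0.0044 = $3,341.57032
City of Fairoaks: $759,447.8 × 0.00394 = $2,992.224332
Tamarack County: $759,447.8 × 0.00737 = $5,597.130286
Total = $11,930.924938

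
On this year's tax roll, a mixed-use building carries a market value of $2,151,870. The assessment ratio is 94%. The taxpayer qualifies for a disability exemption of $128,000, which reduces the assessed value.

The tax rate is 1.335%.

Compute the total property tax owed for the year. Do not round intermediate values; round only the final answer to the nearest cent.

Assessed value = $2,151,870 × 0.94 = $2,022,757.8
Taxable value = $2,022,757.8 − $128,000 = $1,894,757.8
Tax = $1,894,757.8 × 0.01335 = $25,295.01663

$25,295.02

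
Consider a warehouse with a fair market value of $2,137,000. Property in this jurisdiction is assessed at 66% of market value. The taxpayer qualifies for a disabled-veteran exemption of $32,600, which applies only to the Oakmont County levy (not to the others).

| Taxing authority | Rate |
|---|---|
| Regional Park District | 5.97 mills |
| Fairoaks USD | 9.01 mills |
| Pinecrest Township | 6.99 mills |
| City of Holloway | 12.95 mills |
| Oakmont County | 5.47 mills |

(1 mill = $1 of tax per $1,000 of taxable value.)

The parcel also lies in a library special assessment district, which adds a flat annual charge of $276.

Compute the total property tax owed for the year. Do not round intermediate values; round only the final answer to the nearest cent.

$57,064.54

Assessed value = $2,137,000 × 0.66 = $1,410,420
Regional Park District: $1,410,420 × 0.00597 = $8,420.2074
Fairoaks USD: $1,410,420 × 0.00901 = $12,707.8842
Pinecrest Township: $1,410,420 × 0.00699 = $9,858.8358
City of Holloway: $1,410,420 × 0.01295 = $18,264.939
Oakmont County: ($1,410,420 − $32,600) × 0.00547 = $1,377,820 × 0.00547 = $7,536.6754
Levies subtotal = $56,788.5418
Total = $56,788.5418 + $276 = $57,064.5418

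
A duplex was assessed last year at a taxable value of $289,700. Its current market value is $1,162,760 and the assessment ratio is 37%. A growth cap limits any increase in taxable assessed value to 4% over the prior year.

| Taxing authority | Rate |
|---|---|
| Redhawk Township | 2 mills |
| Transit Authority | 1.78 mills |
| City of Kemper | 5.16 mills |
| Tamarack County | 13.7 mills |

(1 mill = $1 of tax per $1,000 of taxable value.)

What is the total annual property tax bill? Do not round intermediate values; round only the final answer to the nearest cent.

Uncapped assessed value = $1,162,760 × 0.37 = $430,221.2
Cap limit = $289,700 × 1.04 = $301,288
Taxable assessed value = min($430,221.2, $301,288) = $301,288 (cap binds)
Redhawk Township: $301,288 × 0.002 = $602.576
Transit Authority: $301,288 × 0.00178 = $536.29264
City of Kemper: $301,288 × 0.00516 = $1,554.64608
Tamarack County: $301,288 × 0.0137 = $4,127.6456
Total = $6,821.16032

$6,821.16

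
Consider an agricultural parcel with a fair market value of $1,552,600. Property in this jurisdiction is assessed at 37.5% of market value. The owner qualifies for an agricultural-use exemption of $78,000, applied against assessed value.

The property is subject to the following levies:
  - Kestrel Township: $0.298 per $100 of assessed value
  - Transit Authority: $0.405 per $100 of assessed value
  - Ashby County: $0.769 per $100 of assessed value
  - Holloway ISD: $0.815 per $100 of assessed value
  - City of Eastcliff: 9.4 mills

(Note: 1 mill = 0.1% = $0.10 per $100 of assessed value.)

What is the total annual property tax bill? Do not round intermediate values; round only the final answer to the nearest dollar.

$16,271

Assessed value = $1,552,600 × 0.375 = $582,225
Taxable value = $582,225 − $78,000 = $504,225
Kestrel Township: $504,225 × 0.00298 = $1,502.5905
Transit Authority: $504,225 × 0.00405 = $2,042.11125
Ashby County: $504,225 × 0.00769 = $3,877.49025
Holloway ISD: $504,225 × 0.00815 = $4,109.43375
City of Eastcliff: $504,225 × 0.0094 = $4,739.715
Total = $16,271.34075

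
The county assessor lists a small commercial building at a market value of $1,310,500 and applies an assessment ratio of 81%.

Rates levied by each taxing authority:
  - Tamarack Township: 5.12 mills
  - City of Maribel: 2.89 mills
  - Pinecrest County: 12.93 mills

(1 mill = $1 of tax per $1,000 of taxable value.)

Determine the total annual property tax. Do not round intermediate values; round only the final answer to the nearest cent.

$22,227.91

Assessed value = $1,310,500 × 0.81 = $1,061,505
Tamarack Township: $1,061,505 × 0.00512 = $5,434.9056
City of Maribel: $1,061,505 × 0.00289 = $3,067.74945
Pinecrest County: $1,061,505 × 0.01293 = $13,725.25965
Total = $5,434.9056 + $3,067.74945 + $13,725.25965 = $22,227.9147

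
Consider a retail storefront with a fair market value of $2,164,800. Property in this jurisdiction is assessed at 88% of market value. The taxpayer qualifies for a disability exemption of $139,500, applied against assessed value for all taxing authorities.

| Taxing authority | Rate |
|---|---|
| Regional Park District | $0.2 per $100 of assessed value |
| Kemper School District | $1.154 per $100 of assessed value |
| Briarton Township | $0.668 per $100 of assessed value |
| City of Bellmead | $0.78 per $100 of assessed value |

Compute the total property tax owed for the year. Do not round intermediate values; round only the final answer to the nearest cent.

$49,469.98

Assessed value = $2,164,800 × 0.88 = $1,905,024
Taxable value = $1,905,024 − $139,500 = $1,765,524
Regional Park District: $1,765,524 × 0.002 = $3,531.048
Kemper School District: $1,765,524 × 0.01154 = $20,374.14696
Briarton Township: $1,765,524 × 0.00668 = $11,793.70032
City of Bellmead: $1,765,524 × 0.0078 = $13,771.0872
Total = $3,531.048 + $20,374.14696 + $11,793.70032 + $13,771.0872 = $49,469.98248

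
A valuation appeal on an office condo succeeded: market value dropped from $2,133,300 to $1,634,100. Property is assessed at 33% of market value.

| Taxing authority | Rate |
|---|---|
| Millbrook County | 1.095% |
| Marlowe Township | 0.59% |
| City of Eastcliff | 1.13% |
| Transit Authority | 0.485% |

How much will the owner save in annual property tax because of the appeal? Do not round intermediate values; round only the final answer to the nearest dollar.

Old assessed value = $2,133,300 × 0.33 = $703,989
New assessed value = $1,634,100 × 0.33 = $539,253
Combined rate = 0.01095 + 0.0059 + 0.0113 + 0.00485 = 0.033
Old tax = $703,989 × 0.033 = $23,231.637
New tax = $539,253 × 0.033 = $17,795.349
Reduction = $23,231.637 − $17,795.349 = $5,436.288

$5,436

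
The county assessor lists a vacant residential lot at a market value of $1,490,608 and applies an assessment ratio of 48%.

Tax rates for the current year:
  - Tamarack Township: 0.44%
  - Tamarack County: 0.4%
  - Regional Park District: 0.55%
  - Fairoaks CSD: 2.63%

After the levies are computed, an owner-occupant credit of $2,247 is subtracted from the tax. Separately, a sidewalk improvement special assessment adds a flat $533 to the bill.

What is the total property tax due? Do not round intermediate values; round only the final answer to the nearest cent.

$27,048.77

Assessed value = $1,490,608 × 0.48 = $715,491.84
Tamarack Township: $715,491.84 × 0.0044 = $3,148.164096
Tamarack County: $715,491.84 × 0.004 = $2,861.96736
Regional Park District: $715,491.84 × 0.0055 = $3,935.20512
Fairoaks CSD: $715,491.84 × 0.0263 = $18,817.435392
Levies subtotal = $28,762.771968
After credit = $28,762.771968 − $2,247 = $26,515.771968
Total = $26,515.771968 + $533 = $27,048.771968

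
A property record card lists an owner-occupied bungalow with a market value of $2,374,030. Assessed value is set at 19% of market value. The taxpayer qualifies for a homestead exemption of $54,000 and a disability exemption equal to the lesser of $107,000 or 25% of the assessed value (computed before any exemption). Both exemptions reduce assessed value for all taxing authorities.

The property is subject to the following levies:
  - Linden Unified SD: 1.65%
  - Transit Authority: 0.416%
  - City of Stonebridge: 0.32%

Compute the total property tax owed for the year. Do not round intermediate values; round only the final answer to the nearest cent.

Assessed value = $2,374,030 × 0.19 = $451,065.7
Disability exemption = min($107,000, 25% × $451,065.7) = min($107,000, $112,766.425) = $107,000 (dollar cap binds)
Taxable value = $451,065.7 − $54,000 − $107,000 = $290,065.7
Linden Unified SD: $290,065.7 × 0.0165 = $4,786.08405
Transit Authority: $290,065.7 × 0.00416 = $1,206.673312
City of Stonebridge: $290,065.7 × 0.0032 = $928.21024
Total = $6,920.967602

$6,920.97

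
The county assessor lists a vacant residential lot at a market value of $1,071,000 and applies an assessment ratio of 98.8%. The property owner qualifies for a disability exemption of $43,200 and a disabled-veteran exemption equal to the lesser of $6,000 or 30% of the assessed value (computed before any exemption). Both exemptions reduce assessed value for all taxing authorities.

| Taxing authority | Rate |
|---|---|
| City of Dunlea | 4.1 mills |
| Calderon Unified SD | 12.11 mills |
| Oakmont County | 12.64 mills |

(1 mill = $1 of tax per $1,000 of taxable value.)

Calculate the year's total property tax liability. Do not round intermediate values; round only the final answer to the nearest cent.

Assessed value = $1,071,000 × 0.988 = $1,058,148
Disabled-veteran exemption = min($6,000, 30% × $1,058,148) = min($6,000, $317,444.4) = $6,000 (dollar cap binds)
Taxable value = $1,058,148 − $43,200 − $6,000 = $1,008,948
City of Dunlea: $1,008,948 × 0.0041 = $4,136.6868
Calderon Unified SD: $1,008,948 × 0.01211 = $12,218.36028
Oakmont County: $1,008,948 × 0.01264 = $12,753.10272
Total = $29,108.1498

$29,108.15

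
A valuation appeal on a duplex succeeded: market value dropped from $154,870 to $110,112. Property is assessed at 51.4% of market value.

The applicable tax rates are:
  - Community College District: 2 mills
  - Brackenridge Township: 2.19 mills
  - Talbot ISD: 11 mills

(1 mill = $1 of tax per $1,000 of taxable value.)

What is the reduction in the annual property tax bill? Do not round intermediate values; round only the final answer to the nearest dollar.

Old assessed value = $154,870 × 0.514 = $79,603.18
New assessed value = $110,112 × 0.514 = $56,597.568
Combined rate = 0.002 + 0.00219 + 0.011 = 0.01519
Old tax = $79,603.18 × 0.01519 = $1,209.1723042
New tax = $56,597.568 × 0.01519 = $859.71705792
Reduction = $1,209.1723042 − $859.71705792 = $349.45524628

$349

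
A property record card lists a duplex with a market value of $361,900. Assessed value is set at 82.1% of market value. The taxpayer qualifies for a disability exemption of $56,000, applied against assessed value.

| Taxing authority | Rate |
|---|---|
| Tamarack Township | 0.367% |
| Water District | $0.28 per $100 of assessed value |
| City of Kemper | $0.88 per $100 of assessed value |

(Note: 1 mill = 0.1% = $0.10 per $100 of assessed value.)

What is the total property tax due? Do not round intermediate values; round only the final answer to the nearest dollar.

Assessed value = $361,900 × 0.821 = $297,119.9
Taxable value = $297,119.9 − $56,000 = $241,119.9
Tamarack Township: $241,119.9 × 0.00367 = $884.910033
Water District: $241,119.9 × 0.0028 = $675.13572
City of Kemper: $241,119.9 × 0.0088 = $2,121.85512
Total = $3,681.900873

$3,682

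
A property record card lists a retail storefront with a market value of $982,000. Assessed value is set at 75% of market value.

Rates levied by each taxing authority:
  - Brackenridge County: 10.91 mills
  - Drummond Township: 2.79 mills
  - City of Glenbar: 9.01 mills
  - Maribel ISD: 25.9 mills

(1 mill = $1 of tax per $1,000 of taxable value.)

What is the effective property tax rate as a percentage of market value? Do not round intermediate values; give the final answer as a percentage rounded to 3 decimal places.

Assessed value = $982,000 × 0.75 = $736,500
Brackenridge County: $736,500 × 0.01091 = $8,035.215
Drummond Township: $736,500 × 0.00279 = $2,054.835
City of Glenbar: $736,500 × 0.00901 = $6,635.865
Maribel ISD: $736,500 × 0.0259 = $19,075.35
Total tax = $35,801.265
Effective rate = $35,801.265 ÷ $982,000 = 3.646% of market value

3.646%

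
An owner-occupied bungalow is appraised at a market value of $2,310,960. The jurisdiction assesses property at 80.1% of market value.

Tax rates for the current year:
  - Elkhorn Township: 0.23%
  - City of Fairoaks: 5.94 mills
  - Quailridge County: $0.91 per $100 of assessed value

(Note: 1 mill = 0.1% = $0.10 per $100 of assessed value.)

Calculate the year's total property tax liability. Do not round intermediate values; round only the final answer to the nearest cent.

Assessed value = $2,310,960 × 0.801 = $1,851,078.96
Elkhorn Township: $1,851,078.96 × 0.0023 = $4,257.481608
City of Fairoaks: $1,851,078.96 × 0.00594 = $10,995.4090224
Quailridge County: $1,851,078.96 × 0.0091 = $16,844.818536
Total = $32,097.7091664

$32,097.71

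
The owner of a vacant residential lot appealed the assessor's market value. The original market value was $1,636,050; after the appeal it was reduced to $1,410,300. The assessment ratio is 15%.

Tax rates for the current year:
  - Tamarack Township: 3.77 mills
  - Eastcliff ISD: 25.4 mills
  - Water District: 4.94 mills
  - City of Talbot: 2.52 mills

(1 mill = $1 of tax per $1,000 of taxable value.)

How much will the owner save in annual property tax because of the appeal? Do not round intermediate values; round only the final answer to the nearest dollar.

Old assessed value = $1,636,050 × 0.15 = $245,407.5
New assessed value = $1,410,300 × 0.15 = $211,545
Combined rate = 0.00377 + 0.0254 + 0.00494 + 0.00252 = 0.03663
Old tax = $245,407.5 × 0.03663 = $8,989.276725
New tax = $211,545 × 0.03663 = $7,748.89335
Reduction = $8,989.276725 − $7,748.89335 = $1,240.383375

$1,240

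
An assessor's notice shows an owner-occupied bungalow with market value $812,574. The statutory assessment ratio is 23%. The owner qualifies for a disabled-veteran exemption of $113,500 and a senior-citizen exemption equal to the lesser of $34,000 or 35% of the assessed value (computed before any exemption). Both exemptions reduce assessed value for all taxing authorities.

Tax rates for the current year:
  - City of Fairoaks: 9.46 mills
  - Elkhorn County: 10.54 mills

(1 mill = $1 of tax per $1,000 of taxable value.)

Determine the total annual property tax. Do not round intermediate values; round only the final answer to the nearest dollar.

$788

Assessed value = $812,574 × 0.23 = $186,892.02
Senior-citizen exemption = min($34,000, 35% × $186,892.02) = min($34,000, $65,412.207) = $34,000 (dollar cap binds)
Taxable value = $186,892.02 − $113,500 − $34,000 = $39,392.02
City of Fairoaks: $39,392.02 × 0.00946 = $372.6485092
Elkhorn County: $39,392.02 × 0.01054 = $415.1918908
Total = $787.8404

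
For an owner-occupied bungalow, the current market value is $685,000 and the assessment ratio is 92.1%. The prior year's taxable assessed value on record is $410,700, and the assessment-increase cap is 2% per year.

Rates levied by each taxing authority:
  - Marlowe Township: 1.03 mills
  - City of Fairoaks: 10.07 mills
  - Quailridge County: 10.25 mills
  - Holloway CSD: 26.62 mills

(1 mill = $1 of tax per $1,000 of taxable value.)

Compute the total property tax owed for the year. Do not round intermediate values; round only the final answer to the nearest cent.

Uncapped assessed value = $685,000 × 0.921 = $630,885
Cap limit = $410,700 × 1.02 = $418,914
Taxable assessed value = min($630,885, $418,914) = $418,914 (cap binds)
Marlowe Township: $418,914 × 0.00103 = $431.48142
City of Fairoaks: $418,914 × 0.01007 = $4,218.46398
Quailridge County: $418,914 × 0.01025 = $4,293.8685
Holloway CSD: $418,914 × 0.02662 = $11,151.49068
Total = $20,095.30458

$20,095.30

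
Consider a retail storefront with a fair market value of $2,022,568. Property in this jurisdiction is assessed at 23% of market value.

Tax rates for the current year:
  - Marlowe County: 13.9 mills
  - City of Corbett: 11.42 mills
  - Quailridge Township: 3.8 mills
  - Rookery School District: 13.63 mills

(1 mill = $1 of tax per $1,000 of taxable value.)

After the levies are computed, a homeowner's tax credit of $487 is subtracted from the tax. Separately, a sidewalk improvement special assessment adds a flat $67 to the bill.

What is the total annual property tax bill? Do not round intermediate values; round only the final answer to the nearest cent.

$19,466.90

Assessed value = $2,022,568 × 0.23 = $465,190.64
Marlowe County: $465,190.64 × 0.0139 = $6,466.149896
City of Corbett: $465,190.64 × 0.01142 = $5,312.4771088
Quailridge Township: $465,190.64 × 0.0038 = $1,767.724432
Rookery School District: $465,190.64 × 0.01363 = $6,340.5484232
Levies subtotal = $19,886.89986
After credit = $19,886.89986 − $487 = $19,399.89986
Total = $19,399.89986 + $67 = $19,466.89986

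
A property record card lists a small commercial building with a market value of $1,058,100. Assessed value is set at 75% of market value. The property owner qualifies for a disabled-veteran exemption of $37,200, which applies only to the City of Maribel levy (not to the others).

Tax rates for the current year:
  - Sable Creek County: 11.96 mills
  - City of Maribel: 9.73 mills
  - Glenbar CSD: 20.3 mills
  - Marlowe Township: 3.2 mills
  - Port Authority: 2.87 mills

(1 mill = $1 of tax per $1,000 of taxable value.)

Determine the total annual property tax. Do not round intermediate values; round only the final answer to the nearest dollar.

Assessed value = $1,058,100 × 0.75 = $793,575
Sable Creek County: $793,575 × 0.01196 = $9,491.157
City of Maribel: ($793,575 − $37,200) × 0.00973 = $756,375 × 0.00973 = $7,359.52875
Glenbar CSD: $793,575 × 0.0203 = $16,109.5725
Marlowe Township: $793,575 × 0.0032 = $2,539.44
Port Authority: $793,575 × 0.00287 = $2,277.56025
Total = $37,777.2585

$37,777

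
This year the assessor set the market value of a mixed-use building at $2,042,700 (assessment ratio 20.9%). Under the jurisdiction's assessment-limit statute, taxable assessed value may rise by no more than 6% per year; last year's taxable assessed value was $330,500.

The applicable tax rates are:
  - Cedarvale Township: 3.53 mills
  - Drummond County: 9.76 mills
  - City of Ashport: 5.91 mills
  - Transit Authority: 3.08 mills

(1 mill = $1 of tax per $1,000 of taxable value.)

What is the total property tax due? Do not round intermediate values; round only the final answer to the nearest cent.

Uncapped assessed value = $2,042,700 × 0.209 = $426,924.3
Cap limit = $330,500 × 1.06 = $350,330
Taxable assessed value = min($426,924.3, $350,330) = $350,330 (cap binds)
Cedarvale Township: $350,330 × 0.00353 = $1,236.6649
Drummond County: $350,330 × 0.00976 = $3,419.2208
City of Ashport: $350,330 × 0.00591 = $2,070.4503
Transit Authority: $350,330 × 0.00308 = $1,079.0164
Total = $7,805.3524

$7,805.35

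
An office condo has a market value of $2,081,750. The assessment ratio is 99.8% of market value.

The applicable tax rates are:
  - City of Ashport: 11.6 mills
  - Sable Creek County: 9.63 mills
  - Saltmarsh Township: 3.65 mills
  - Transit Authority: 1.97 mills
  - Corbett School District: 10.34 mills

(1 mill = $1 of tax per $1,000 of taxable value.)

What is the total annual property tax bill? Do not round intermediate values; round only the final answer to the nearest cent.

$77,265.44

Assessed value = $2,081,750 × 0.998 = $2,077,586.5
City of Ashport: $2,077,586.5 × 0.0116 = $24,100.0034
Sable Creek County: $2,077,586.5 × 0.00963 = $20,007.157995
Saltmarsh Township: $2,077,586.5 × 0.00365 = $7,583.190725
Transit Authority: $2,077,586.5 × 0.00197 = $4,092.845405
Corbett School District: $2,077,586.5 × 0.01034 = $21,482.24441
Total = $24,100.0034 + $20,007.157995 + $7,583.190725 + $4,092.845405 + $21,482.24441 = $77,265.441935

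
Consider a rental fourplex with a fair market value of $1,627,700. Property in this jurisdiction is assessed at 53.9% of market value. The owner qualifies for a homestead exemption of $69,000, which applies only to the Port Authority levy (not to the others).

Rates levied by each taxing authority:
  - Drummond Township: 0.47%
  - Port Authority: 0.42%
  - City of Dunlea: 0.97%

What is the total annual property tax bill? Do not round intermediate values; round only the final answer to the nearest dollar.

Assessed value = $1,627,700 × 0.539 = $877,330.3
Drummond Township: $877,330.3 × 0.0047 = $4,123.45241
Port Authority: ($877,330.3 − $69,000) × 0.0042 = $808,330.3 × 0.0042 = $3,394.98726
City of Dunlea: $877,330.3 × 0.0097 = $8,510.10391
Total = $16,028.54358

$16,029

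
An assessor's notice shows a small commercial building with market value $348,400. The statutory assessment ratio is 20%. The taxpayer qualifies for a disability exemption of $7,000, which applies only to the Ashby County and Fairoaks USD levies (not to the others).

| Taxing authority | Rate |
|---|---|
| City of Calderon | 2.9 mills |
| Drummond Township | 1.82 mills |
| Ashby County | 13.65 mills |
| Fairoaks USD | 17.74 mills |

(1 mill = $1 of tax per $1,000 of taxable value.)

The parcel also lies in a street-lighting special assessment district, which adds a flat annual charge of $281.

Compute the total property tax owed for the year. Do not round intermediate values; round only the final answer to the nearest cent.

Assessed value = $348,400 × 0.2 = $69,680
City of Calderon: $69,680 × 0.0029 = $202.072
Drummond Township: $69,680 × 0.00182 = $126.8176
Ashby County: ($69,680 − $7,000) × 0.01365 = $62,680 × 0.01365 = $855.582
Fairoaks USD: ($69,680 − $7,000) × 0.01774 = $62,680 × 0.01774 = $1,111.9432
Levies subtotal = $2,296.4148
Total = $2,296.4148 + $281 = $2,577.4148

$2,577.41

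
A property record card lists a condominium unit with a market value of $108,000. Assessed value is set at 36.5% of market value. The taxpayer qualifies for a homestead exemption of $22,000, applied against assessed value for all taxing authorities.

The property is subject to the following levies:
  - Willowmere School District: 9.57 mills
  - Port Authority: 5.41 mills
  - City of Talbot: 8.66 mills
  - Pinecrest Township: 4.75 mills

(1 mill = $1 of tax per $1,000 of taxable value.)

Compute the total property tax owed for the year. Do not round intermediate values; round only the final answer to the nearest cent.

Assessed value = $108,000 × 0.365 = $39,420
Taxable value = $39,420 − $22,000 = $17,420
Willowmere School District: $17,420 × 0.00957 = $166.7094
Port Authority: $17,420 × 0.00541 = $94.2422
City of Talbot: $17,420 × 0.00866 = $150.8572
Pinecrest Township: $17,420 × 0.00475 = $82.745
Total = $166.7094 + $94.2422 + $150.8572 + $82.745 = $494.5538

$494.55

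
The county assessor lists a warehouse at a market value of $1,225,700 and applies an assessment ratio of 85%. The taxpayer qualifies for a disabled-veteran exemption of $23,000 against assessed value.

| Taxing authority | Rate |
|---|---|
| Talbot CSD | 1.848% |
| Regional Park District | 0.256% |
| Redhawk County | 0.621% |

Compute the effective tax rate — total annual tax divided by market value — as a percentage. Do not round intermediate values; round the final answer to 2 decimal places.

2.27%

Assessed value = $1,225,700 × 0.85 = $1,041,845
Taxable value = $1,041,845 − $23,000 = $1,018,845
Talbot CSD: $1,018,845 × 0.01848 = $18,828.2556
Regional Park District: $1,018,845 × 0.00256 = $2,608.2432
Redhawk County: $1,018,845 × 0.00621 = $6,327.02745
Total tax = $27,763.52625
Effective rate = $27,763.52625 ÷ $1,225,700 = 2.27% of market value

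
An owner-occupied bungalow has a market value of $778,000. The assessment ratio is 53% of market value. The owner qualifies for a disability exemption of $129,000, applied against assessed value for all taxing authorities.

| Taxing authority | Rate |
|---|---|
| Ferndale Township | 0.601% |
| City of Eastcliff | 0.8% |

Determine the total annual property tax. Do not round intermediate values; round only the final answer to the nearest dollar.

Assessed value = $778,000 × 0.53 = $412,340
Taxable value = $412,340 − $129,000 = $283,340
Ferndale Township: $283,340 × 0.00601 = $1,702.8734
City of Eastcliff: $283,340 × 0.008 = $2,266.72
Total = $1,702.8734 + $2,266.72 = $3,969.5934

$3,970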